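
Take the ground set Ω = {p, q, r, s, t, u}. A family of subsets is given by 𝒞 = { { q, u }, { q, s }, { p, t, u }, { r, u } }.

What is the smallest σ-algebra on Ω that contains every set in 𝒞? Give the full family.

Start: 𝒞 ∪ {∅, Ω} = { ∅, { q, s }, { q, u }, { r, u }, { p, t, u }, Ω }.
Pass 1: +9 →
  { q, r, s }  = Ω∖{ p, t, u }
  { q, r, u }  = { r, u } ∪ { q, u }
  { q, s, u }  = { q, u } ∪ { q, s }
  { p, q, s, t }  = Ω∖{ r, u }
  { p, q, t, u }  = { p, t, u } ∪ { q, u }
  { p, r, s, t }  = Ω∖{ q, u }
  { p, r, t, u }  = Ω∖{ q, s }
  { q, r, s, u }  = { r, u } ∪ { q, s }
  { p, q, s, t, u }  = { p, t, u } ∪ { q, s }
  [15 total]
Pass 2: +8 →
  { r }  = Ω∖{ p, q, s, t, u }
  { p, t }  = Ω∖{ q, r, s, u }
  { r, s }  = Ω∖{ p, q, t, u }
  { p, r, t }  = Ω∖{ q, s, u }
  { p, s, t }  = Ω∖{ q, r, u }
  { p, q, r, s, t }  = { q, r, s } ∪ { p, q, s, t }
  { p, q, r, t, u }  = { p, r, t, u } ∪ { q, r, u }
  { p, r, s, t, u }  = { p, r, t, u } ∪ { p, r, s, t }
  [23 total]
Pass 3: +5 →
  { q }  = Ω∖{ p, r, s, t, u }
  { s }  = Ω∖{ p, q, r, t, u }
  { u }  = Ω∖{ p, q, r, s, t }
  { r, s, u }  = { r, s } ∪ { r, u }
  { p, s, t, u }  = { p, t, u } ∪ { p, s, t }
  [28 total]
Pass 4. New:
  { q, r }  = Ω∖{ p, s, t, u }
  { s, u }  = { u } ∪ { s }
  { p, q, t }  = Ω∖{ r, s, u }
  { p, q, r, t }  = { p, r, t } ∪ { q }
  [32 total]
Pass 5 adds nothing — fixpoint reached.

σ(𝒞) = { ∅, { q }, { r }, { s }, { u }, { p, t }, { q, r }, { q, s }, { q, u }, { r, s }, { r, u }, { s, u }, { p, q, t }, { p, r, t }, { p, s, t }, { p, t, u }, { q, r, s }, { q, r, u }, { q, s, u }, { r, s, u }, { p, q, r, t }, { p, q, s, t }, { p, q, t, u }, { p, r, s, t }, { p, r, t, u }, { p, s, t, u }, { q, r, s, u }, { p, q, r, s, t }, { p, q, r, t, u }, { p, q, s, t, u }, { p, r, s, t, u }, Ω }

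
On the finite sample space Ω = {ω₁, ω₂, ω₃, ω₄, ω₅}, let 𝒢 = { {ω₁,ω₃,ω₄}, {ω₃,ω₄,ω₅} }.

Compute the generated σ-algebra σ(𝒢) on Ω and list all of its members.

σ(𝒢) (16 sets): { {}, {ω₁}, {ω₂}, {ω₅}, {ω₁,ω₂}, {ω₁,ω₅}, {ω₂,ω₅}, {ω₃,ω₄}, {ω₁,ω₂,ω₅}, {ω₁,ω₃,ω₄}, {ω₂,ω₃,ω₄}, {ω₃,ω₄,ω₅}, {ω₁,ω₂,ω₃,ω₄}, {ω₁,ω₃,ω₄,ω₅}, {ω₂,ω₃,ω₄,ω₅}, Ω }

Derivation:
Initial family (4 sets): { {}, {ω₁,ω₃,ω₄}, {ω₃,ω₄,ω₅}, Ω }.
Step 1. New:
  {ω₁,ω₂}  = complement {ω₃,ω₄,ω₅}
  {ω₂,ω₅}  = complement {ω₁,ω₃,ω₄}
  {ω₁,ω₃,ω₄,ω₅}  = {ω₃,ω₄,ω₅} ∪ {ω₁,ω₃,ω₄}
  [7 total]
Step 2 (4 new):
  {ω₂}  = complement {ω₁,ω₃,ω₄,ω₅}
  {ω₁,ω₂,ω₅}  = {ω₂,ω₅} ∪ {ω₁,ω₂}
  {ω₁,ω₂,ω₃,ω₄}  = {ω₁,ω₃,ω₄} ∪ {ω₁,ω₂}
  {ω₂,ω₃,ω₄,ω₅}  = {ω₂,ω₅} ∪ {ω₃,ω₄,ω₅}
  [11 total]
Step 3: +3 →
  {ω₁}  = complement {ω₂,ω₃,ω₄,ω₅}
  {ω₅}  = complement {ω₁,ω₂,ω₃,ω₄}
  {ω₃,ω₄}  = complement {ω₁,ω₂,ω₅}
  [14 total]
Step 4. New:
  {ω₁,ω₅}  = {ω₅} ∪ {ω₁}
  {ω₂,ω₃,ω₄}  = {ω₃,ω₄} ∪ {ω₂}
  [16 total]
Step 5: closed — nothing new.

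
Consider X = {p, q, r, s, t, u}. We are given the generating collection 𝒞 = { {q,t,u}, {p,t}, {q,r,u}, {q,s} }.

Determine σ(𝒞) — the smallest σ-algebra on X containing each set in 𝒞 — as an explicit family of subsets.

Initial family (6 sets): { ∅, {p,t}, {q,s}, {q,r,u}, {q,t,u}, X }.
Round 1: 9 new —
  {p,r,s}  = X∖{q,t,u}
  {p,s,t}  = X∖{q,r,u}
  {p,q,s,t}  = {p,t} ∪ {q,s}
  {p,q,t,u}  = {p,t} ∪ {q,t,u}
  {p,r,t,u}  = X∖{q,s}
  {q,r,s,u}  = X∖{p,t}
  {q,r,t,u}  = {q,r,u} ∪ {q,t,u}
  {q,s,t,u}  = {q,t,u} ∪ {q,s}
  {p,q,r,t,u}  = {p,t} ∪ {q,r,u}
Round 2: 12 new —
  {s}  = X∖{p,q,r,t,u}
  {p,r}  = X∖{q,s,t,u}
  {p,s}  = X∖{q,r,t,u}
  {r,s}  = X∖{p,q,t,u}
  {r,u}  = X∖{p,q,s,t}
  {p,q,r,s}  = {p,r,s} ∪ {q,s}
  {p,r,s,t}  = {p,s,t} ∪ {p,r,s}
  {p,q,r,s,t}  = {p,q,s,t} ∪ {p,r,s}
  {p,q,r,s,u}  = {q,r,u} ∪ {p,r,s}
  {p,q,s,t,u}  = {p,s,t} ∪ {q,t,u}
  {p,r,s,t,u}  = {p,s,t} ∪ {p,r,t,u}
  {q,r,s,t,u}  = {q,r,u} ∪ {q,s,t,u}
Round 3 (14 new):
  {p}  = X∖{q,r,s,t,u}
  {q}  = X∖{p,r,s,t,u}
  {r}  = X∖{p,q,s,t,u}
  {t}  = X∖{p,q,r,s,u}
  {u}  = X∖{p,q,r,s,t}
  {q,u}  = X∖{p,r,s,t}
  {t,u}  = X∖{p,q,r,s}
  {p,q,s}  = {p,s} ∪ {q,s}
  {p,r,t}  = {p,r} ∪ {p,t}
  {p,r,u}  = {p,r} ∪ {r,u}
  {q,r,s}  = {r,s} ∪ {q,s}
  {r,s,u}  = {r,s} ∪ {r,u}
  {p,q,r,u}  = {p,r} ∪ {q,r,u}
  {p,r,s,u}  = {p,r,s} ∪ {r,u}
Round 4. New:
  {p,q}  = {q} ∪ {p}
  {p,u}  = {p} ∪ {u}
  {q,r}  = {q} ∪ {r}
  {q,t}  = X∖{p,r,s,u}
  {r,t}  = {r} ∪ {t}
  {s,t}  = X∖{p,q,r,u}
  {s,u}  = {s} ∪ {u}
  {p,q,r}  = {q} ∪ {p,r}
  {p,q,t}  = X∖{r,s,u}
  {p,q,u}  = {q,u} ∪ {p}
  {p,s,u}  = {p,s} ∪ {u}
  {p,t,u}  = X∖{q,r,s}
  {q,s,t}  = X∖{p,r,u}
  {q,s,u}  = X∖{p,r,t}
  {r,s,t}  = {r,s} ∪ {t}
  {r,t,u}  = X∖{p,q,s}
  {s,t,u}  = {s} ∪ {t,u}
  {p,q,r,t}  = {p,r,t} ∪ {q}
  {p,q,s,u}  = {q,u} ∪ {p,q,s}
  {p,s,t,u}  = {t,u} ∪ {p,s}
  {q,r,s,t}  = {q,r,s} ∪ {t}
  {r,s,t,u}  = {r,s} ∪ {t,u}
Round 5: 1 new —
  {q,r,t}  = X∖{p,s,u}
Round 6: closed — nothing new.

Hence σ(𝒞) has 64 members: { ∅, {p}, {q}, {r}, {s}, {t}, {u}, {p,q}, {p,r}, {p,s}, {p,t}, {p,u}, {q,r}, {q,s}, {q,t}, {q,u}, {r,s}, {r,t}, {r,u}, {s,t}, {s,u}, {t,u}, {p,q,r}, {p,q,s}, {p,q,t}, {p,q,u}, {p,r,s}, {p,r,t}, {p,r,u}, {p,s,t}, {p,s,u}, {p,t,u}, {q,r,s}, {q,r,t}, {q,r,u}, {q,s,t}, {q,s,u}, {q,t,u}, {r,s,t}, {r,s,u}, {r,t,u}, {s,t,u}, {p,q,r,s}, {p,q,r,t}, {p,q,r,u}, {p,q,s,t}, {p,q,s,u}, {p,q,t,u}, {p,r,s,t}, {p,r,s,u}, {p,r,t,u}, {p,s,t,u}, {q,r,s,t}, {q,r,s,u}, {q,r,t,u}, {q,s,t,u}, {r,s,t,u}, {p,q,r,s,t}, {p,q,r,s,u}, {p,q,r,t,u}, {p,q,s,t,u}, {p,r,s,t,u}, {q,r,s,t,u}, X }.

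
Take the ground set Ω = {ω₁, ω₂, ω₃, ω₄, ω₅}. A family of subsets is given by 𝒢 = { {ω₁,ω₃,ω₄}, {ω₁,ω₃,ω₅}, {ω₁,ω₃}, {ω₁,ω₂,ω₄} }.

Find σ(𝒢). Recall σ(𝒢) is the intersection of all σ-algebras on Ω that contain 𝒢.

Begin from { {}, {ω₁,ω₃}, {ω₁,ω₂,ω₄}, {ω₁,ω₃,ω₄}, {ω₁,ω₃,ω₅}, Ω } (that is, 𝒢 plus ∅ and Ω).
Round 1. New:
  {ω₂,ω₄}  = {ω₁,ω₃,ω₅}ᶜ
  {ω₂,ω₅}  = {ω₁,ω₃,ω₄}ᶜ
  {ω₃,ω₅}  = {ω₁,ω₂,ω₄}ᶜ
  {ω₂,ω₄,ω₅}  = {ω₁,ω₃}ᶜ
  {ω₁,ω₂,ω₃,ω₄}  = {ω₁,ω₃,ω₄} ∪ {ω₁,ω₂,ω₄}
  {ω₁,ω₃,ω₄,ω₅}  = {ω₁,ω₃,ω₄} ∪ {ω₁,ω₃,ω₅}
  [12 total]
Round 2. New:
  {ω₂}  = {ω₁,ω₃,ω₄,ω₅}ᶜ
  {ω₅}  = {ω₁,ω₂,ω₃,ω₄}ᶜ
  {ω₂,ω₃,ω₅}  = {ω₂,ω₅} ∪ {ω₃,ω₅}
  {ω₁,ω₂,ω₃,ω₅}  = {ω₂,ω₅} ∪ {ω₁,ω₃,ω₅}
  {ω₁,ω₂,ω₄,ω₅}  = {ω₂,ω₅} ∪ {ω₁,ω₂,ω₄}
  {ω₂,ω₃,ω₄,ω₅}  = {ω₃,ω₅} ∪ {ω₂,ω₄}
  [18 total]
Round 3: +5 →
  {ω₁}  = {ω₂,ω₃,ω₄,ω₅}ᶜ
  {ω₃}  = {ω₁,ω₂,ω₄,ω₅}ᶜ
  {ω₄}  = {ω₁,ω₂,ω₃,ω₅}ᶜ
  {ω₁,ω₄}  = {ω₂,ω₃,ω₅}ᶜ
  {ω₁,ω₂,ω₃}  = {ω₁,ω₃} ∪ {ω₂}
  [23 total]
Round 4: 9 new —
  {ω₁,ω₂}  = {ω₂} ∪ {ω₁}
  {ω₁,ω₅}  = {ω₅} ∪ {ω₁}
  {ω₂,ω₃}  = {ω₂} ∪ {ω₃}
  {ω₃,ω₄}  = {ω₃} ∪ {ω₄}
  {ω₄,ω₅}  = {ω₁,ω₂,ω₃}ᶜ
  {ω₁,ω₂,ω₅}  = {ω₂,ω₅} ∪ {ω₁}
  {ω₁,ω₄,ω₅}  = {ω₅} ∪ {ω₁,ω₄}
  {ω₂,ω₃,ω₄}  = {ω₃} ∪ {ω₂,ω₄}
  {ω₃,ω₄,ω₅}  = {ω₄} ∪ {ω₃,ω₅}
  [32 total]
Round 5 adds nothing — fixpoint reached.

Hence σ(𝒢) has 32 members: { {}, {ω₁}, {ω₂}, {ω₃}, {ω₄}, {ω₅}, {ω₁,ω₂}, {ω₁,ω₃}, {ω₁,ω₄}, {ω₁,ω₅}, {ω₂,ω₃}, {ω₂,ω₄}, {ω₂,ω₅}, {ω₃,ω₄}, {ω₃,ω₅}, {ω₄,ω₅}, {ω₁,ω₂,ω₃}, {ω₁,ω₂,ω₄}, {ω₁,ω₂,ω₅}, {ω₁,ω₃,ω₄}, {ω₁,ω₃,ω₅}, {ω₁,ω₄,ω₅}, {ω₂,ω₃,ω₄}, {ω₂,ω₃,ω₅}, {ω₂,ω₄,ω₅}, {ω₃,ω₄,ω₅}, {ω₁,ω₂,ω₃,ω₄}, {ω₁,ω₂,ω₃,ω₅}, {ω₁,ω₂,ω₄,ω₅}, {ω₁,ω₃,ω₄,ω₅}, {ω₂,ω₃,ω₄,ω₅}, Ω }.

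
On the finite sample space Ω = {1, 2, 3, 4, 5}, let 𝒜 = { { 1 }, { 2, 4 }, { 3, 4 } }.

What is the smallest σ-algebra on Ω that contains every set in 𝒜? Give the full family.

Initial family (5 sets): { {  }, { 1 }, { 2, 4 }, { 3, 4 }, Ω }.
Iteration 1 (6 new):
  { 1, 2, 4 }  = { 2, 4 } ∪ { 1 }
  { 1, 2, 5 }  = ᶜ of { 3, 4 }
  { 1, 3, 4 }  = { 3, 4 } ∪ { 1 }
  { 1, 3, 5 }  = ᶜ of { 2, 4 }
  { 2, 3, 4 }  = { 3, 4 } ∪ { 2, 4 }
  { 2, 3, 4, 5 }  = ᶜ of { 1 }
  — 11 sets.
Iteration 2 (7 new):
  { 1, 5 }  = ᶜ of { 2, 3, 4 }
  { 2, 5 }  = ᶜ of { 1, 3, 4 }
  { 3, 5 }  = ᶜ of { 1, 2, 4 }
  { 1, 2, 3, 4 }  = { 3, 4 } ∪ { 1, 2, 4 }
  { 1, 2, 3, 5 }  = { 1, 3, 5 } ∪ { 1, 2, 5 }
  { 1, 2, 4, 5 }  = { 1, 2, 4 } ∪ { 1, 2, 5 }
  { 1, 3, 4, 5 }  = { 3, 4 } ∪ { 1, 3, 5 }
  — 18 sets.
Iteration 3: 7 new —
  { 2 }  = ᶜ of { 1, 3, 4, 5 }
  { 3 }  = ᶜ of { 1, 2, 4, 5 }
  { 4 }  = ᶜ of { 1, 2, 3, 5 }
  { 5 }  = ᶜ of { 1, 2, 3, 4 }
  { 2, 3, 5 }  = { 2, 5 } ∪ { 3, 5 }
  { 2, 4, 5 }  = { 2, 5 } ∪ { 2, 4 }
  { 3, 4, 5 }  = { 3, 4 } ∪ { 3, 5 }
  — 25 sets.
Iteration 4: +6 →
  { 1, 2 }  = ᶜ of { 3, 4, 5 }
  { 1, 3 }  = ᶜ of { 2, 4, 5 }
  { 1, 4 }  = ᶜ of { 2, 3, 5 }
  { 2, 3 }  = { 2 } ∪ { 3 }
  { 4, 5 }  = { 5 } ∪ { 4 }
  { 1, 4, 5 }  = { 1, 5 } ∪ { 4 }
  — 31 sets.
Iteration 5: +1 →
  { 1, 2, 3 }  = ᶜ of { 4, 5 }
  — 32 sets.
Iteration 6: closed — nothing new.

Hence σ(𝒜) has 32 members: { {  }, { 1 }, { 2 }, { 3 }, { 4 }, { 5 }, { 1, 2 }, { 1, 3 }, { 1, 4 }, { 1, 5 }, { 2, 3 }, { 2, 4 }, { 2, 5 }, { 3, 4 }, { 3, 5 }, { 4, 5 }, { 1, 2, 3 }, { 1, 2, 4 }, { 1, 2, 5 }, { 1, 3, 4 }, { 1, 3, 5 }, { 1, 4, 5 }, { 2, 3, 4 }, { 2, 3, 5 }, { 2, 4, 5 }, { 3, 4, 5 }, { 1, 2, 3, 4 }, { 1, 2, 3, 5 }, { 1, 2, 4, 5 }, { 1, 3, 4, 5 }, { 2, 3, 4, 5 }, Ω }.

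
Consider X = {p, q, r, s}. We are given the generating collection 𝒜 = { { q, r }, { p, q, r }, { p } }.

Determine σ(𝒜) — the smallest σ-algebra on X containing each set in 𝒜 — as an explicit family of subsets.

Seed the family with 𝒜 together with ∅ and X: { {}, { p }, { q, r }, { p, q, r }, X }.
Pass 1: +3 →
  { s }  = { p, q, r }ᶜ
  { p, s }  = { q, r }ᶜ
  { q, r, s }  = { p }ᶜ
Pass 2: already closed under ᶜ and ∪.

Therefore σ(𝒜) = { {}, { p }, { s }, { p, s }, { q, r }, { p, q, r }, { q, r, s }, X } (|σ(𝒜)| = 8).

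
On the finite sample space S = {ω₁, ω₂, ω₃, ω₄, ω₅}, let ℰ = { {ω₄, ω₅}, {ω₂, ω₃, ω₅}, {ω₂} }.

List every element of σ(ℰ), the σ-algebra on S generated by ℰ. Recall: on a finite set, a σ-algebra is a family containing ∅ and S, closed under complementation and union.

σ(ℰ) (32 sets): { {}, {ω₁}, {ω₂}, {ω₃}, {ω₄}, {ω₅}, {ω₁, ω₂}, {ω₁, ω₃}, {ω₁, ω₄}, {ω₁, ω₅}, {ω₂, ω₃}, {ω₂, ω₄}, {ω₂, ω₅}, {ω₃, ω₄}, {ω₃, ω₅}, {ω₄, ω₅}, {ω₁, ω₂, ω₃}, {ω₁, ω₂, ω₄}, {ω₁, ω₂, ω₅}, {ω₁, ω₃, ω₄}, {ω₁, ω₃, ω₅}, {ω₁, ω₄, ω₅}, {ω₂, ω₃, ω₄}, {ω₂, ω₃, ω₅}, {ω₂, ω₄, ω₅}, {ω₃, ω₄, ω₅}, {ω₁, ω₂, ω₃, ω₄}, {ω₁, ω₂, ω₃, ω₅}, {ω₁, ω₂, ω₄, ω₅}, {ω₁, ω₃, ω₄, ω₅}, {ω₂, ω₃, ω₄, ω₅}, S }

Derivation:
Seed the family with ℰ together with ∅ and S: { {}, {ω₂}, {ω₄, ω₅}, {ω₂, ω₃, ω₅}, S }.
Step 1 (5 new):
  {ω₁, ω₄}  = complement {ω₂, ω₃, ω₅}
  {ω₁, ω₂, ω₃}  = complement {ω₄, ω₅}
  {ω₂, ω₄, ω₅}  = {ω₄, ω₅} ∪ {ω₂}
  {ω₁, ω₃, ω₄, ω₅}  = complement {ω₂}
  {ω₂, ω₃, ω₄, ω₅}  = {ω₄, ω₅} ∪ {ω₂, ω₃, ω₅}
Step 2 adds 7:
  {ω₁}  = complement {ω₂, ω₃, ω₄, ω₅}
  {ω₁, ω₃}  = complement {ω₂, ω₄, ω₅}
  {ω₁, ω₂, ω₄}  = {ω₂} ∪ {ω₁, ω₄}
  {ω₁, ω₄, ω₅}  = {ω₄, ω₅} ∪ {ω₁, ω₄}
  {ω₁, ω₂, ω₃, ω₄}  = {ω₁, ω₂, ω₃} ∪ {ω₁, ω₄}
  {ω₁, ω₂, ω₃, ω₅}  = {ω₁, ω₂, ω₃} ∪ {ω₂, ω₃, ω₅}
  {ω₁, ω₂, ω₄, ω₅}  = {ω₁, ω₄} ∪ {ω₂, ω₄, ω₅}
Step 3 (7 new):
  {ω₃}  = complement {ω₁, ω₂, ω₄, ω₅}
  {ω₄}  = complement {ω₁, ω₂, ω₃, ω₅}
  {ω₅}  = complement {ω₁, ω₂, ω₃, ω₄}
  {ω₁, ω₂}  = {ω₂} ∪ {ω₁}
  {ω₂, ω₃}  = complement {ω₁, ω₄, ω₅}
  {ω₃, ω₅}  = complement {ω₁, ω₂, ω₄}
  {ω₁, ω₃, ω₄}  = {ω₁, ω₄} ∪ {ω₁, ω₃}
Step 4 (8 new):
  {ω₁, ω₅}  = {ω₅} ∪ {ω₁}
  {ω₂, ω₄}  = {ω₂} ∪ {ω₄}
  {ω₂, ω₅}  = complement {ω₁, ω₃, ω₄}
  {ω₃, ω₄}  = {ω₃} ∪ {ω₄}
  {ω₁, ω₂, ω₅}  = {ω₁, ω₂} ∪ {ω₅}
  {ω₁, ω₃, ω₅}  = {ω₅} ∪ {ω₁, ω₃}
  {ω₂, ω₃, ω₄}  = {ω₂, ω₃} ∪ {ω₄}
  {ω₃, ω₄, ω₅}  = complement {ω₁, ω₂}
After Step 5 the family is unchanged; done.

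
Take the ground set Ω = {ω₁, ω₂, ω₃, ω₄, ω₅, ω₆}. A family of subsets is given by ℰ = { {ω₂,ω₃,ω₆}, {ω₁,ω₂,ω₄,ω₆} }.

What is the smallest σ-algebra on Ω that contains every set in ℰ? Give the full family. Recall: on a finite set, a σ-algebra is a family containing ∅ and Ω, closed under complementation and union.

Begin from { {}, {ω₂,ω₃,ω₆}, {ω₁,ω₂,ω₄,ω₆}, Ω } (that is, ℰ plus ∅ and Ω).
Iteration 1 (3 new):
  {ω₃,ω₅}  = {ω₁,ω₂,ω₄,ω₆}ᶜ
  {ω₁,ω₄,ω₅}  = {ω₂,ω₃,ω₆}ᶜ
  {ω₁,ω₂,ω₃,ω₄,ω₆}  = {ω₁,ω₂,ω₄,ω₆} ∪ {ω₂,ω₃,ω₆}
  |family| = 7
Iteration 2: 4 new —
  {ω₅}  = {ω₁,ω₂,ω₃,ω₄,ω₆}ᶜ
  {ω₁,ω₃,ω₄,ω₅}  = {ω₁,ω₄,ω₅} ∪ {ω₃,ω₅}
  {ω₂,ω₃,ω₅,ω₆}  = {ω₂,ω₃,ω₆} ∪ {ω₃,ω₅}
  {ω₁,ω₂,ω₄,ω₅,ω₆}  = {ω₁,ω₄,ω₅} ∪ {ω₁,ω₂,ω₄,ω₆}
  |family| = 11
Iteration 3 (3 new):
  {ω₃}  = {ω₁,ω₂,ω₄,ω₅,ω₆}ᶜ
  {ω₁,ω₄}  = {ω₂,ω₃,ω₅,ω₆}ᶜ
  {ω₂,ω₆}  = {ω₁,ω₃,ω₄,ω₅}ᶜ
  |family| = 14
Iteration 4: +2 →
  {ω₁,ω₃,ω₄}  = {ω₃} ∪ {ω₁,ω₄}
  {ω₂,ω₅,ω₆}  = {ω₂,ω₆} ∪ {ω₅}
  |family| = 16
Iteration 5: stable.

Therefore σ(ℰ) = { {}, {ω₃}, {ω₅}, {ω₁,ω₄}, {ω₂,ω₆}, {ω₃,ω₅}, {ω₁,ω₃,ω₄}, {ω₁,ω₄,ω₅}, {ω₂,ω₃,ω₆}, {ω₂,ω₅,ω₆}, {ω₁,ω₂,ω₄,ω₆}, {ω₁,ω₃,ω₄,ω₅}, {ω₂,ω₃,ω₅,ω₆}, {ω₁,ω₂,ω₃,ω₄,ω₆}, {ω₁,ω₂,ω₄,ω₅,ω₆}, Ω } (|σ(ℰ)| = 16).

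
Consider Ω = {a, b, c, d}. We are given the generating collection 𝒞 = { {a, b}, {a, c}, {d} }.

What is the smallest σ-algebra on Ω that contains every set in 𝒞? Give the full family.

Take S₀ = 𝒞 ∪ {∅, Ω} = { ∅, {d}, {a, b}, {a, c}, Ω }.
Pass 1: +5 →
  {b, d}  = {a, c}ᶜ
  {c, d}  = {a, b}ᶜ
  {a, b, c}  = {d}ᶜ
  {a, b, d}  = {a, b} ∪ {d}
  {a, c, d}  = {a, c} ∪ {d}
  (now 10)
Pass 2: +3 →
  {b}  = {a, c, d}ᶜ
  {c}  = {a, b, d}ᶜ
  {b, c, d}  = {c, d} ∪ {b, d}
  (now 13)
Pass 3 adds 2:
  {a}  = {b, c, d}ᶜ
  {b, c}  = {c} ∪ {b}
  (now 15)
Pass 4 (1 new):
  {a, d}  = {b, c}ᶜ
  (now 16)
Pass 5 adds nothing — fixpoint reached.

Hence σ(𝒞) has 16 members: { ∅, {a}, {b}, {c}, {d}, {a, b}, {a, c}, {a, d}, {b, c}, {b, d}, {c, d}, {a, b, c}, {a, b, d}, {a, c, d}, {b, c, d}, Ω }.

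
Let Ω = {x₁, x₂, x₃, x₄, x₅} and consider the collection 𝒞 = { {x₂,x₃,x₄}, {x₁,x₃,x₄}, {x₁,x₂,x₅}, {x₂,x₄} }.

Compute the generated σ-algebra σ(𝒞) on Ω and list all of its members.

Answer: σ(𝒞) = { {}, {x₁}, {x₂}, {x₃}, {x₄}, {x₅}, {x₁,x₂}, {x₁,x₃}, {x₁,x₄}, {x₁,x₅}, {x₂,x₃}, {x₂,x₄}, {x₂,x₅}, {x₃,x₄}, {x₃,x₅}, {x₄,x₅}, {x₁,x₂,x₃}, {x₁,x₂,x₄}, {x₁,x₂,x₅}, {x₁,x₃,x₄}, {x₁,x₃,x₅}, {x₁,x₄,x₅}, {x₂,x₃,x₄}, {x₂,x₃,x₅}, {x₂,x₄,x₅}, {x₃,x₄,x₅}, {x₁,x₂,x₃,x₄}, {x₁,x₂,x₃,x₅}, {x₁,x₂,x₄,x₅}, {x₁,x₃,x₄,x₅}, {x₂,x₃,x₄,x₅}, Ω }

Working:
Seed the family with 𝒞 together with ∅ and Ω: { {}, {x₂,x₄}, {x₁,x₂,x₅}, {x₁,x₃,x₄}, {x₂,x₃,x₄}, Ω }.
Round 1: +6 →
  {x₁,x₅}  = ᶜ of {x₂,x₃,x₄}
  {x₂,x₅}  = ᶜ of {x₁,x₃,x₄}
  {x₃,x₄}  = ᶜ of {x₁,x₂,x₅}
  {x₁,x₃,x₅}  = ᶜ of {x₂,x₄}
  {x₁,x₂,x₃,x₄}  = {x₁,x₃,x₄} ∪ {x₂,x₃,x₄}
  {x₁,x₂,x₄,x₅}  = {x₁,x₂,x₅} ∪ {x₂,x₄}
  — 12 sets.
Round 2 (6 new):
  {x₃}  = ᶜ of {x₁,x₂,x₄,x₅}
  {x₅}  = ᶜ of {x₁,x₂,x₃,x₄}
  {x₂,x₄,x₅}  = {x₂,x₅} ∪ {x₂,x₄}
  {x₁,x₂,x₃,x₅}  = {x₂,x₅} ∪ {x₁,x₃,x₅}
  {x₁,x₃,x₄,x₅}  = {x₃,x₄} ∪ {x₁,x₃,x₅}
  {x₂,x₃,x₄,x₅}  = {x₂,x₅} ∪ {x₃,x₄}
  — 18 sets.
Round 3 adds 7:
  {x₁}  = ᶜ of {x₂,x₃,x₄,x₅}
  {x₂}  = ᶜ of {x₁,x₃,x₄,x₅}
  {x₄}  = ᶜ of {x₁,x₂,x₃,x₅}
  {x₁,x₃}  = ᶜ of {x₂,x₄,x₅}
  {x₃,x₅}  = {x₃} ∪ {x₅}
  {x₂,x₃,x₅}  = {x₃} ∪ {x₂,x₅}
  {x₃,x₄,x₅}  = {x₃,x₄} ∪ {x₅}
  — 25 sets.
Round 4: +7 →
  {x₁,x₂}  = ᶜ of {x₃,x₄,x₅}
  {x₁,x₄}  = ᶜ of {x₂,x₃,x₅}
  {x₂,x₃}  = {x₂} ∪ {x₃}
  {x₄,x₅}  = {x₅} ∪ {x₄}
  {x₁,x₂,x₃}  = {x₂} ∪ {x₁,x₃}
  {x₁,x₂,x₄}  = ᶜ of {x₃,x₅}
  {x₁,x₄,x₅}  = {x₁,x₅} ∪ {x₄}
  — 32 sets.
Round 5: already closed under ᶜ and ∪.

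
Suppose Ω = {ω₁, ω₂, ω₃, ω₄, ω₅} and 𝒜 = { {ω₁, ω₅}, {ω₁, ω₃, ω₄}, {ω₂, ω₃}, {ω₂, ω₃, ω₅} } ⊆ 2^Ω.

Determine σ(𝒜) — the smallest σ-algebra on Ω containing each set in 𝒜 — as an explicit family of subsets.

|σ(𝒜)| = 32.  σ(𝒜) = { ∅, {ω₁}, {ω₂}, {ω₃}, {ω₄}, {ω₅}, {ω₁, ω₂}, {ω₁, ω₃}, {ω₁, ω₄}, {ω₁, ω₅}, {ω₂, ω₃}, {ω₂, ω₄}, {ω₂, ω₅}, {ω₃, ω₄}, {ω₃, ω₅}, {ω₄, ω₅}, {ω₁, ω₂, ω₃}, {ω₁, ω₂, ω₄}, {ω₁, ω₂, ω₅}, {ω₁, ω₃, ω₄}, {ω₁, ω₃, ω₅}, {ω₁, ω₄, ω₅}, {ω₂, ω₃, ω₄}, {ω₂, ω₃, ω₅}, {ω₂, ω₄, ω₅}, {ω₃, ω₄, ω₅}, {ω₁, ω₂, ω₃, ω₄}, {ω₁, ω₂, ω₃, ω₅}, {ω₁, ω₂, ω₄, ω₅}, {ω₁, ω₃, ω₄, ω₅}, {ω₂, ω₃, ω₄, ω₅}, Ω }

Derivation:
Initial family (6 sets): { ∅, {ω₁, ω₅}, {ω₂, ω₃}, {ω₁, ω₃, ω₄}, {ω₂, ω₃, ω₅}, Ω }.
Iteration 1 adds 7:
  {ω₁, ω₄}  = {ω₂, ω₃, ω₅}ᶜ
  {ω₂, ω₅}  = {ω₁, ω₃, ω₄}ᶜ
  {ω₁, ω₄, ω₅}  = {ω₂, ω₃}ᶜ
  {ω₂, ω₃, ω₄}  = {ω₁, ω₅}ᶜ
  {ω₁, ω₂, ω₃, ω₄}  = {ω₁, ω₃, ω₄} ∪ {ω₂, ω₃}
  {ω₁, ω₂, ω₃, ω₅}  = {ω₂, ω₃, ω₅} ∪ {ω₁, ω₅}
  {ω₁, ω₃, ω₄, ω₅}  = {ω₁, ω₃, ω₄} ∪ {ω₁, ω₅}
  |family| = 13
Iteration 2 (6 new):
  {ω₂}  = {ω₁, ω₃, ω₄, ω₅}ᶜ
  {ω₄}  = {ω₁, ω₂, ω₃, ω₅}ᶜ
  {ω₅}  = {ω₁, ω₂, ω₃, ω₄}ᶜ
  {ω₁, ω₂, ω₅}  = {ω₂, ω₅} ∪ {ω₁, ω₅}
  {ω₁, ω₂, ω₄, ω₅}  = {ω₁, ω₄, ω₅} ∪ {ω₂, ω₅}
  {ω₂, ω₃, ω₄, ω₅}  = {ω₂, ω₅} ∪ {ω₂, ω₃, ω₄}
  |family| = 19
Iteration 3. New:
  {ω₁}  = {ω₂, ω₃, ω₄, ω₅}ᶜ
  {ω₃}  = {ω₁, ω₂, ω₄, ω₅}ᶜ
  {ω₂, ω₄}  = {ω₂} ∪ {ω₄}
  {ω₃, ω₄}  = {ω₁, ω₂, ω₅}ᶜ
  {ω₄, ω₅}  = {ω₅} ∪ {ω₄}
  {ω₁, ω₂, ω₄}  = {ω₂} ∪ {ω₁, ω₄}
  {ω₂, ω₄, ω₅}  = {ω₂, ω₅} ∪ {ω₄}
  |family| = 26
Iteration 4 adds 6:
  {ω₁, ω₂}  = {ω₂} ∪ {ω₁}
  {ω₁, ω₃}  = {ω₂, ω₄, ω₅}ᶜ
  {ω₃, ω₅}  = {ω₁, ω₂, ω₄}ᶜ
  {ω₁, ω₂, ω₃}  = {ω₄, ω₅}ᶜ
  {ω₁, ω₃, ω₅}  = {ω₂, ω₄}ᶜ
  {ω₃, ω₄, ω₅}  = {ω₃, ω₄} ∪ {ω₅}
  |family| = 32
Iteration 5: no new sets; the family is a σ-algebra.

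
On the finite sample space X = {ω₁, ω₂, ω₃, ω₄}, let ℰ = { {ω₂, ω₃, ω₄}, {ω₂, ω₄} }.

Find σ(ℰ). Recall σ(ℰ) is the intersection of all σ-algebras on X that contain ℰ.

σ(ℰ) (8 sets): { ∅, {ω₁}, {ω₃}, {ω₁, ω₃}, {ω₂, ω₄}, {ω₁, ω₂, ω₄}, {ω₂, ω₃, ω₄}, X }

Working:
Seed the family with ℰ together with ∅ and X: { ∅, {ω₂, ω₄}, {ω₂, ω₃, ω₄}, X }.
Pass 1 adds 2:
  {ω₁}  = X∖{ω₂, ω₃, ω₄}
  {ω₁, ω₃}  = X∖{ω₂, ω₄}
Pass 2. New:
  {ω₁, ω₂, ω₄}  = {ω₂, ω₄} ∪ {ω₁}
Pass 3: 1 new —
  {ω₃}  = X∖{ω₁, ω₂, ω₄}
After Pass 4 the family is unchanged; done.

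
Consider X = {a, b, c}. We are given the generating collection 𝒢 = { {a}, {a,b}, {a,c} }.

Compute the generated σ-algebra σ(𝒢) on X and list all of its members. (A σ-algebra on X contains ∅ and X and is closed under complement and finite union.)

σ(𝒢) = { {}, {a}, {b}, {c}, {a,b}, {a,c}, {b,c}, X }

Derivation:
Start: 𝒢 ∪ {∅, X} = { {}, {a}, {a,b}, {a,c}, X }.
Iteration 1 (3 new):
  {b}  = complement {a,c}
  {c}  = complement {a,b}
  {b,c}  = complement {a}
  — 8 sets.
Iteration 2: closed — nothing new.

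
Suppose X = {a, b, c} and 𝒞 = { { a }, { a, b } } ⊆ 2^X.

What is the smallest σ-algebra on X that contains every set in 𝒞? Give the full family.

|σ(𝒞)| = 8.  σ(𝒞) = { {}, { a }, { b }, { c }, { a, b }, { a, c }, { b, c }, X }

Check:
Take S₀ = 𝒞 ∪ {∅, X} = { {}, { a }, { a, b }, X }.
Pass 1: 2 new —
  { c }  = ᶜ of { a, b }
  { b, c }  = ᶜ of { a }
  [6 total]
Pass 2 (1 new):
  { a, c }  = { c } ∪ { a }
  [7 total]
Pass 3: 1 new —
  { b }  = ᶜ of { a, c }
  [8 total]
Pass 4: no new sets; the family is a σ-algebra.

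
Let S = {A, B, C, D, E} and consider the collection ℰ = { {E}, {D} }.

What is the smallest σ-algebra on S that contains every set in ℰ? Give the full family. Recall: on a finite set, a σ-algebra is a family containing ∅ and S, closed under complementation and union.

Take S₀ = ℰ ∪ {∅, S} = { {}, {D}, {E}, S }.
Round 1: +3 →
  {D,E}  = {D} ∪ {E}
  {A,B,C,D}  = complement {E}
  {A,B,C,E}  = complement {D}
  — 7 sets.
Round 2 (1 new):
  {A,B,C}  = complement {D,E}
  — 8 sets.
Round 3: already closed under ᶜ and ∪.

σ(ℰ) = { {}, {D}, {E}, {D,E}, {A,B,C}, {A,B,C,D}, {A,B,C,E}, S }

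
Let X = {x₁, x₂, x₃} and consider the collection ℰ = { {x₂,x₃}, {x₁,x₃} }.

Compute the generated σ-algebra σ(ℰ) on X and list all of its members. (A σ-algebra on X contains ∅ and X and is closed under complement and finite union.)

σ(ℰ) (8 sets): { {}, {x₁}, {x₂}, {x₃}, {x₁,x₂}, {x₁,x₃}, {x₂,x₃}, X }

Working:
Initial family (4 sets): { {}, {x₁,x₃}, {x₂,x₃}, X }.
Step 1 adds 2:
  {x₁}  = {x₂,x₃}ᶜ
  {x₂}  = {x₁,x₃}ᶜ
  |family| = 6
Step 2 adds 1:
  {x₁,x₂}  = {x₂} ∪ {x₁}
  |family| = 7
Step 3. New:
  {x₃}  = {x₁,x₂}ᶜ
  |family| = 8
After Step 4 the family is unchanged; done.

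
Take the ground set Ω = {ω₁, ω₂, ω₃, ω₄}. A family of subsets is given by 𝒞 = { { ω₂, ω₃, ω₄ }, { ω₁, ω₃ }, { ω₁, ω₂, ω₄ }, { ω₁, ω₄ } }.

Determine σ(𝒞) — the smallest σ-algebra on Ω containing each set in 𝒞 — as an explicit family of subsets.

Initial family (6 sets): { ∅, { ω₁, ω₃ }, { ω₁, ω₄ }, { ω₁, ω₂, ω₄ }, { ω₂, ω₃, ω₄ }, Ω }.
Iteration 1. New:
  { ω₁ }  = Ω∖{ ω₂, ω₃, ω₄ }
  { ω₃ }  = Ω∖{ ω₁, ω₂, ω₄ }
  { ω₂, ω₃ }  = Ω∖{ ω₁, ω₄ }
  { ω₂, ω₄ }  = Ω∖{ ω₁, ω₃ }
  { ω₁, ω₃, ω₄ }  = { ω₁, ω₄ } ∪ { ω₁, ω₃ }
  |family| = 11
Iteration 2: +2 →
  { ω₂ }  = Ω∖{ ω₁, ω₃, ω₄ }
  { ω₁, ω₂, ω₃ }  = { ω₂, ω₃ } ∪ { ω₁, ω₃ }
  |family| = 13
Iteration 3: 2 new —
  { ω₄ }  = Ω∖{ ω₁, ω₂, ω₃ }
  { ω₁, ω₂ }  = { ω₂ } ∪ { ω₁ }
  |family| = 15
Iteration 4: +1 →
  { ω₃, ω₄ }  = Ω∖{ ω₁, ω₂ }
  |family| = 16
Iteration 5: closed — nothing new.

|σ(𝒞)| = 16.  σ(𝒞) = { ∅, { ω₁ }, { ω₂ }, { ω₃ }, { ω₄ }, { ω₁, ω₂ }, { ω₁, ω₃ }, { ω₁, ω₄ }, { ω₂, ω₃ }, { ω₂, ω₄ }, { ω₃, ω₄ }, { ω₁, ω₂, ω₃ }, { ω₁, ω₂, ω₄ }, { ω₁, ω₃, ω₄ }, { ω₂, ω₃, ω₄ }, Ω }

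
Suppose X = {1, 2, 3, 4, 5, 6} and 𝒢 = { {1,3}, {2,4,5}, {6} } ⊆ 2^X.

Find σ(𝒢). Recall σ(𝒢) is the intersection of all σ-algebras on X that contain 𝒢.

σ(𝒢) = { {}, {6}, {1,3}, {1,3,6}, {2,4,5}, {2,4,5,6}, {1,2,3,4,5}, X }

Check:
Start: 𝒢 ∪ {∅, X} = { {}, {6}, {1,3}, {2,4,5}, X }.
Pass 1: +3 →
  {1,3,6}  = {2,4,5}ᶜ
  {2,4,5,6}  = {1,3}ᶜ
  {1,2,3,4,5}  = {6}ᶜ
  (now 8)
Pass 2: stable.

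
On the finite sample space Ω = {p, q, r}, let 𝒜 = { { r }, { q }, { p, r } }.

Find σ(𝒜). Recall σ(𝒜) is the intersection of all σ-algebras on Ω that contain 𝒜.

σ(𝒜) (8 sets): { ∅, { p }, { q }, { r }, { p, q }, { p, r }, { q, r }, Ω }

Check:
Begin from { ∅, { q }, { r }, { p, r }, Ω } (that is, 𝒜 plus ∅ and Ω).
Pass 1. New:
  { p, q }  = ᶜ of { r }
  { q, r }  = { r } ∪ { q }
  — 7 sets.
Pass 2 adds 1:
  { p }  = ᶜ of { q, r }
  — 8 sets.
Pass 3: closed — nothing new.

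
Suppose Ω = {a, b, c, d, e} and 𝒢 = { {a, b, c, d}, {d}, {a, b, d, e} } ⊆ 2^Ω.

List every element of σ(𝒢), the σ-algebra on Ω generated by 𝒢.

Answer: σ(𝒢) = { {}, {c}, {d}, {e}, {a, b}, {c, d}, {c, e}, {d, e}, {a, b, c}, {a, b, d}, {a, b, e}, {c, d, e}, {a, b, c, d}, {a, b, c, e}, {a, b, d, e}, Ω }

Derivation:
Begin from { {}, {d}, {a, b, c, d}, {a, b, d, e}, Ω } (that is, 𝒢 plus ∅ and Ω).
Iteration 1: 3 new —
  {c}  = complement {a, b, d, e}
  {e}  = complement {a, b, c, d}
  {a, b, c, e}  = complement {d}
  — 8 sets.
Iteration 2 (3 new):
  {c, d}  = {d} ∪ {c}
  {c, e}  = {c} ∪ {e}
  {d, e}  = {d} ∪ {e}
  — 11 sets.
Iteration 3: +4 →
  {a, b, c}  = complement {d, e}
  {a, b, d}  = complement {c, e}
  {a, b, e}  = complement {c, d}
  {c, d, e}  = {d, e} ∪ {c}
  — 15 sets.
Iteration 4: +1 →
  {a, b}  = complement {c, d, e}
  — 16 sets.
Iteration 5: closed — nothing new.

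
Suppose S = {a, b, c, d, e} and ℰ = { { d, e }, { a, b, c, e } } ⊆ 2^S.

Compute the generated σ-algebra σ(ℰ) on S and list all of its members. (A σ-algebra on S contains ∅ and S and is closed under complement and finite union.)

Begin from { {}, { d, e }, { a, b, c, e }, S } (that is, ℰ plus ∅ and S).
Pass 1: 2 new —
  { d }  = { a, b, c, e }ᶜ
  { a, b, c }  = { d, e }ᶜ
Pass 2. New:
  { a, b, c, d }  = { a, b, c } ∪ { d }
Pass 3: 1 new —
  { e }  = { a, b, c, d }ᶜ
Pass 4: closed — nothing new.

σ(ℰ) = { {}, { d }, { e }, { d, e }, { a, b, c }, { a, b, c, d }, { a, b, c, e }, S }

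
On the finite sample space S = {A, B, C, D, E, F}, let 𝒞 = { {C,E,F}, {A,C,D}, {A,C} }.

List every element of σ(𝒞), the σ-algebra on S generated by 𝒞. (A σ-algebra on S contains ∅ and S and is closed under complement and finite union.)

σ(𝒞) = { ∅, {A}, {B}, {C}, {D}, {A,B}, {A,C}, {A,D}, {B,C}, {B,D}, {C,D}, {E,F}, {A,B,C}, {A,B,D}, {A,C,D}, {A,E,F}, {B,C,D}, {B,E,F}, {C,E,F}, {D,E,F}, {A,B,C,D}, {A,B,E,F}, {A,C,E,F}, {A,D,E,F}, {B,C,E,F}, {B,D,E,F}, {C,D,E,F}, {A,B,C,E,F}, {A,B,D,E,F}, {A,C,D,E,F}, {B,C,D,E,F}, S }

Check:
Initial family (5 sets): { ∅, {A,C}, {A,C,D}, {C,E,F}, S }.
Iteration 1 adds 5:
  {A,B,D}  = ᶜ of {C,E,F}
  {B,E,F}  = ᶜ of {A,C,D}
  {A,C,E,F}  = {A,C} ∪ {C,E,F}
  {B,D,E,F}  = ᶜ of {A,C}
  {A,C,D,E,F}  = {A,C,D} ∪ {C,E,F}
  — 10 sets.
Iteration 2: 7 new —
  {B}  = ᶜ of {A,C,D,E,F}
  {B,D}  = ᶜ of {A,C,E,F}
  {A,B,C,D}  = {A,B,D} ∪ {A,C,D}
  {B,C,E,F}  = {B,E,F} ∪ {C,E,F}
  {A,B,C,E,F}  = {A,C,E,F} ∪ {B,E,F}
  {A,B,D,E,F}  = {B,E,F} ∪ {A,B,D}
  {B,C,D,E,F}  = {B,D,E,F} ∪ {C,E,F}
  — 17 sets.
Iteration 3: 6 new —
  {A}  = ᶜ of {B,C,D,E,F}
  {C}  = ᶜ of {A,B,D,E,F}
  {D}  = ᶜ of {A,B,C,E,F}
  {A,D}  = ᶜ of {B,C,E,F}
  {E,F}  = ᶜ of {A,B,C,D}
  {A,B,C}  = {A,C} ∪ {B}
  — 23 sets.
Iteration 4. New:
  {A,B}  = {A} ∪ {B}
  {B,C}  = {B} ∪ {C}
  {C,D}  = {C} ∪ {D}
  {A,E,F}  = {E,F} ∪ {A}
  {B,C,D}  = {C} ∪ {B,D}
  {D,E,F}  = ᶜ of {A,B,C}
  {A,B,E,F}  = {A} ∪ {B,E,F}
  {A,D,E,F}  = {E,F} ∪ {A,D}
  {C,D,E,F}  = {C,E,F} ∪ {D}
  — 32 sets.
After Iteration 5 the family is unchanged; done.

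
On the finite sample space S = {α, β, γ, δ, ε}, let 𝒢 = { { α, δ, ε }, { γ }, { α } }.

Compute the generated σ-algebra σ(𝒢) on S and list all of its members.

Begin from { ∅, { α }, { γ }, { α, δ, ε }, S } (that is, 𝒢 plus ∅ and S).
Round 1. New:
  { α, γ }  = { γ } ∪ { α }
  { β, γ }  = { α, δ, ε }ᶜ
  { α, β, δ, ε }  = { γ }ᶜ
  { α, γ, δ, ε }  = { α, δ, ε } ∪ { γ }
  { β, γ, δ, ε }  = { α }ᶜ
Round 2. New:
  { β }  = { α, γ, δ, ε }ᶜ
  { α, β, γ }  = { β, γ } ∪ { α, γ }
  { β, δ, ε }  = { α, γ }ᶜ
Round 3: +2 →
  { α, β }  = { β } ∪ { α }
  { δ, ε }  = { α, β, γ }ᶜ
Round 4 (1 new):
  { γ, δ, ε }  = { α, β }ᶜ
Round 5: closed — nothing new.

Therefore σ(𝒢) = { ∅, { α }, { β }, { γ }, { α, β }, { α, γ }, { β, γ }, { δ, ε }, { α, β, γ }, { α, δ, ε }, { β, δ, ε }, { γ, δ, ε }, { α, β, δ, ε }, { α, γ, δ, ε }, { β, γ, δ, ε }, S } (|σ(𝒢)| = 16).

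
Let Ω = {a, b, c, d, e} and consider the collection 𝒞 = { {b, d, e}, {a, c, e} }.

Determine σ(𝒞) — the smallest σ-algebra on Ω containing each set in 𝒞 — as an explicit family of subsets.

Seed the family with 𝒞 together with ∅ and Ω: { ∅, {a, c, e}, {b, d, e}, Ω }.
Pass 1 (2 new):
  {a, c}  = complement {b, d, e}
  {b, d}  = complement {a, c, e}
Pass 2. New:
  {a, b, c, d}  = {a, c} ∪ {b, d}
Pass 3. New:
  {e}  = complement {a, b, c, d}
Pass 4 adds nothing — fixpoint reached.

Hence σ(𝒞) has 8 members: { ∅, {e}, {a, c}, {b, d}, {a, c, e}, {b, d, e}, {a, b, c, d}, Ω }.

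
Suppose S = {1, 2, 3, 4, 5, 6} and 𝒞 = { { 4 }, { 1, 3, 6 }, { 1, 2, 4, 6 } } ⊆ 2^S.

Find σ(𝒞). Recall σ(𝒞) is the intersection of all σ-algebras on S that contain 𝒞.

σ(𝒞) (32 sets): { {  }, { 2 }, { 3 }, { 4 }, { 5 }, { 1, 6 }, { 2, 3 }, { 2, 4 }, { 2, 5 }, { 3, 4 }, { 3, 5 }, { 4, 5 }, { 1, 2, 6 }, { 1, 3, 6 }, { 1, 4, 6 }, { 1, 5, 6 }, { 2, 3, 4 }, { 2, 3, 5 }, { 2, 4, 5 }, { 3, 4, 5 }, { 1, 2, 3, 6 }, { 1, 2, 4, 6 }, { 1, 2, 5, 6 }, { 1, 3, 4, 6 }, { 1, 3, 5, 6 }, { 1, 4, 5, 6 }, { 2, 3, 4, 5 }, { 1, 2, 3, 4, 6 }, { 1, 2, 3, 5, 6 }, { 1, 2, 4, 5, 6 }, { 1, 3, 4, 5, 6 }, S }

Check:
Initial family (5 sets): { {  }, { 4 }, { 1, 3, 6 }, { 1, 2, 4, 6 }, S }.
Iteration 1: +5 →
  { 3, 5 }  = S∖{ 1, 2, 4, 6 }
  { 2, 4, 5 }  = S∖{ 1, 3, 6 }
  { 1, 3, 4, 6 }  = { 1, 3, 6 } ∪ { 4 }
  { 1, 2, 3, 4, 6 }  = { 1, 2, 4, 6 } ∪ { 1, 3, 6 }
  { 1, 2, 3, 5, 6 }  = S∖{ 4 }
  [10 total]
Iteration 2: +7 →
  { 5 }  = S∖{ 1, 2, 3, 4, 6 }
  { 2, 5 }  = S∖{ 1, 3, 4, 6 }
  { 3, 4, 5 }  = { 4 } ∪ { 3, 5 }
  { 1, 3, 5, 6 }  = { 1, 3, 6 } ∪ { 3, 5 }
  { 2, 3, 4, 5 }  = { 3, 5 } ∪ { 2, 4, 5 }
  { 1, 2, 4, 5, 6 }  = { 1, 2, 4, 6 } ∪ { 2, 4, 5 }
  { 1, 3, 4, 5, 6 }  = { 1, 3, 4, 6 } ∪ { 3, 5 }
  [17 total]
Iteration 3 adds 7:
  { 2 }  = S∖{ 1, 3, 4, 5, 6 }
  { 3 }  = S∖{ 1, 2, 4, 5, 6 }
  { 1, 6 }  = S∖{ 2, 3, 4, 5 }
  { 2, 4 }  = S∖{ 1, 3, 5, 6 }
  { 4, 5 }  = { 4 } ∪ { 5 }
  { 1, 2, 6 }  = S∖{ 3, 4, 5 }
  { 2, 3, 5 }  = { 2, 5 } ∪ { 3, 5 }
  [24 total]
Iteration 4: +8 →
  { 2, 3 }  = { 2 } ∪ { 3 }
  { 3, 4 }  = { 3 } ∪ { 4 }
  { 1, 4, 6 }  = S∖{ 2, 3, 5 }
  { 1, 5, 6 }  = { 1, 6 } ∪ { 5 }
  { 2, 3, 4 }  = { 3 } ∪ { 2, 4 }
  { 1, 2, 3, 6 }  = S∖{ 4, 5 }
  { 1, 2, 5, 6 }  = { 2, 5 } ∪ { 1, 6 }
  { 1, 4, 5, 6 }  = { 1, 6 } ∪ { 4, 5 }
  [32 total]
After Iteration 5 the family is unchanged; done.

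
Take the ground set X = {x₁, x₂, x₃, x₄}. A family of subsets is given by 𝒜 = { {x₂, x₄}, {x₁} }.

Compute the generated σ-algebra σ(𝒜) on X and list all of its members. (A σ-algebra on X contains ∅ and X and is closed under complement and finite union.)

Answer: σ(𝒜) = { {}, {x₁}, {x₃}, {x₁, x₃}, {x₂, x₄}, {x₁, x₂, x₄}, {x₂, x₃, x₄}, X }

Working:
Begin from { {}, {x₁}, {x₂, x₄}, X } (that is, 𝒜 plus ∅ and X).
Pass 1: +3 →
  {x₁, x₃}  = {x₂, x₄}ᶜ
  {x₁, x₂, x₄}  = {x₂, x₄} ∪ {x₁}
  {x₂, x₃, x₄}  = {x₁}ᶜ
  (now 7)
Pass 2 (1 new):
  {x₃}  = {x₁, x₂, x₄}ᶜ
  (now 8)
Pass 3: closed — nothing new.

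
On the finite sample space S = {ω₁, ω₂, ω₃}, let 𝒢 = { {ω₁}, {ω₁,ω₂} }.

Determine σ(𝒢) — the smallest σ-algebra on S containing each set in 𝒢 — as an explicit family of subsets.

Start: 𝒢 ∪ {∅, S} = { {}, {ω₁}, {ω₁,ω₂}, S }.
Step 1 (2 new):
  {ω₃}  = {ω₁,ω₂}ᶜ
  {ω₂,ω₃}  = {ω₁}ᶜ
Step 2: 1 new —
  {ω₁,ω₃}  = {ω₃} ∪ {ω₁}
Step 3 adds 1:
  {ω₂}  = {ω₁,ω₃}ᶜ
Step 4: closed — nothing new.

|σ(𝒢)| = 8.  σ(𝒢) = { {}, {ω₁}, {ω₂}, {ω₃}, {ω₁,ω₂}, {ω₁,ω₃}, {ω₂,ω₃}, S }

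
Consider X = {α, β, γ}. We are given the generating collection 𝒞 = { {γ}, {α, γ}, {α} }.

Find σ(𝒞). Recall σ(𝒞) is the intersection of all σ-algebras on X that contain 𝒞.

Seed the family with 𝒞 together with ∅ and X: { {}, {α}, {γ}, {α, γ}, X }.
Round 1. New:
  {β}  = ᶜ of {α, γ}
  {α, β}  = ᶜ of {γ}
  {β, γ}  = ᶜ of {α}
  |family| = 8
Round 2: already closed under ᶜ and ∪.

Hence σ(𝒞) has 8 members: { {}, {α}, {β}, {γ}, {α, β}, {α, γ}, {β, γ}, X }.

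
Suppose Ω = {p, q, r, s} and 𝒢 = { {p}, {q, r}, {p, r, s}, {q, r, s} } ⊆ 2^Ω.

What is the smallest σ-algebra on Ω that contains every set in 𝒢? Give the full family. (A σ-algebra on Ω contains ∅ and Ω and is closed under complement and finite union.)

σ(𝒢) (16 sets): { ∅, {p}, {q}, {r}, {s}, {p, q}, {p, r}, {p, s}, {q, r}, {q, s}, {r, s}, {p, q, r}, {p, q, s}, {p, r, s}, {q, r, s}, Ω }

Check:
Start: 𝒢 ∪ {∅, Ω} = { ∅, {p}, {q, r}, {p, r, s}, {q, r, s}, Ω }.
Iteration 1. New:
  {q}  = Ω∖{p, r, s}
  {p, s}  = Ω∖{q, r}
  {p, q, r}  = {q, r} ∪ {p}
  — 9 sets.
Iteration 2: 3 new —
  {s}  = Ω∖{p, q, r}
  {p, q}  = {q} ∪ {p}
  {p, q, s}  = {q} ∪ {p, s}
  — 12 sets.
Iteration 3: 3 new —
  {r}  = Ω∖{p, q, s}
  {q, s}  = {s} ∪ {q}
  {r, s}  = Ω∖{p, q}
  — 15 sets.
Iteration 4. New:
  {p, r}  = Ω∖{q, s}
  — 16 sets.
Iteration 5: no new sets; the family is a σ-algebra.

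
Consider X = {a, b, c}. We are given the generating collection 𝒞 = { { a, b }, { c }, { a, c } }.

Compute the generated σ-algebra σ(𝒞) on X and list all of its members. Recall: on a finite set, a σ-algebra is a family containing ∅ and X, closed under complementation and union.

|σ(𝒞)| = 8.  σ(𝒞) = { ∅, { a }, { b }, { c }, { a, b }, { a, c }, { b, c }, X }

Derivation:
Take S₀ = 𝒞 ∪ {∅, X} = { ∅, { c }, { a, b }, { a, c }, X }.
Round 1: +1 →
  { b }  = { a, c }ᶜ
  [6 total]
Round 2 adds 1:
  { b, c }  = { c } ∪ { b }
  [7 total]
Round 3. New:
  { a }  = { b, c }ᶜ
  [8 total]
Round 4: closed — nothing new.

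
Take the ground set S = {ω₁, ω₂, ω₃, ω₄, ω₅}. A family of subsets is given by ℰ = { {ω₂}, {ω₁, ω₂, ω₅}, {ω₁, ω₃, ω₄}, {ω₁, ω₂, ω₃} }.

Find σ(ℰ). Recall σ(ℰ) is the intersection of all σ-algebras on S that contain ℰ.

σ(ℰ) (32 sets): { ∅, {ω₁}, {ω₂}, {ω₃}, {ω₄}, {ω₅}, {ω₁, ω₂}, {ω₁, ω₃}, {ω₁, ω₄}, {ω₁, ω₅}, {ω₂, ω₃}, {ω₂, ω₄}, {ω₂, ω₅}, {ω₃, ω₄}, {ω₃, ω₅}, {ω₄, ω₅}, {ω₁, ω₂, ω₃}, {ω₁, ω₂, ω₄}, {ω₁, ω₂, ω₅}, {ω₁, ω₃, ω₄}, {ω₁, ω₃, ω₅}, {ω₁, ω₄, ω₅}, {ω₂, ω₃, ω₄}, {ω₂, ω₃, ω₅}, {ω₂, ω₄, ω₅}, {ω₃, ω₄, ω₅}, {ω₁, ω₂, ω₃, ω₄}, {ω₁, ω₂, ω₃, ω₅}, {ω₁, ω₂, ω₄, ω₅}, {ω₁, ω₃, ω₄, ω₅}, {ω₂, ω₃, ω₄, ω₅}, S }

Working:
Begin from { ∅, {ω₂}, {ω₁, ω₂, ω₃}, {ω₁, ω₂, ω₅}, {ω₁, ω₃, ω₄}, S } (that is, ℰ plus ∅ and S).
Step 1. New:
  {ω₂, ω₅}  = ᶜ of {ω₁, ω₃, ω₄}
  {ω₃, ω₄}  = ᶜ of {ω₁, ω₂, ω₅}
  {ω₄, ω₅}  = ᶜ of {ω₁, ω₂, ω₃}
  {ω₁, ω₂, ω₃, ω₄}  = {ω₁, ω₃, ω₄} ∪ {ω₁, ω₂, ω₃}
  {ω₁, ω₂, ω₃, ω₅}  = {ω₁, ω₂, ω₅} ∪ {ω₁, ω₂, ω₃}
  {ω₁, ω₃, ω₄, ω₅}  = ᶜ of {ω₂}
Step 2 adds 7:
  {ω₄}  = ᶜ of {ω₁, ω₂, ω₃, ω₅}
  {ω₅}  = ᶜ of {ω₁, ω₂, ω₃, ω₄}
  {ω₂, ω₃, ω₄}  = {ω₃, ω₄} ∪ {ω₂}
  {ω₂, ω₄, ω₅}  = {ω₂, ω₅} ∪ {ω₄, ω₅}
  {ω₃, ω₄, ω₅}  = {ω₃, ω₄} ∪ {ω₄, ω₅}
  {ω₁, ω₂, ω₄, ω₅}  = {ω₄, ω₅} ∪ {ω₁, ω₂, ω₅}
  {ω₂, ω₃, ω₄, ω₅}  = {ω₂, ω₅} ∪ {ω₃, ω₄}
Step 3 (6 new):
  {ω₁}  = ᶜ of {ω₂, ω₃, ω₄, ω₅}
  {ω₃}  = ᶜ of {ω₁, ω₂, ω₄, ω₅}
  {ω₁, ω₂}  = ᶜ of {ω₃, ω₄, ω₅}
  {ω₁, ω₃}  = ᶜ of {ω₂, ω₄, ω₅}
  {ω₁, ω₅}  = ᶜ of {ω₂, ω₃, ω₄}
  {ω₂, ω₄}  = {ω₂} ∪ {ω₄}
Step 4: +7 →
  {ω₁, ω₄}  = {ω₄} ∪ {ω₁}
  {ω₂, ω₃}  = {ω₂} ∪ {ω₃}
  {ω₃, ω₅}  = {ω₅} ∪ {ω₃}
  {ω₁, ω₂, ω₄}  = {ω₁, ω₂} ∪ {ω₄}
  {ω₁, ω₃, ω₅}  = ᶜ of {ω₂, ω₄}
  {ω₁, ω₄, ω₅}  = {ω₄, ω₅} ∪ {ω₁, ω₅}
  {ω₂, ω₃, ω₅}  = {ω₂, ω₅} ∪ {ω₃}
Step 5: closed — nothing new.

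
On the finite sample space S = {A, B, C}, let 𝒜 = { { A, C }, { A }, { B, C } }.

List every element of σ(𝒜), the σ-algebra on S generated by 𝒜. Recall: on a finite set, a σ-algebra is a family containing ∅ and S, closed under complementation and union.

Begin from { {}, { A }, { A, C }, { B, C }, S } (that is, 𝒜 plus ∅ and S).
Iteration 1 (1 new):
  { B }  = { A, C }ᶜ
  |family| = 6
Iteration 2: +1 →
  { A, B }  = { B } ∪ { A }
  |family| = 7
Iteration 3. New:
  { C }  = { A, B }ᶜ
  |family| = 8
After Iteration 4 the family is unchanged; done.

Hence σ(𝒜) has 8 members: { {}, { A }, { B }, { C }, { A, B }, { A, C }, { B, C }, S }.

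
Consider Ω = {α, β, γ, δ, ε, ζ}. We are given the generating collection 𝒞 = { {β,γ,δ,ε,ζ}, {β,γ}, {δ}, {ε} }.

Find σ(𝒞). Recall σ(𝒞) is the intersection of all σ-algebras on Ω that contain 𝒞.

Answer: σ(𝒞) = { ∅, {α}, {δ}, {ε}, {ζ}, {α,δ}, {α,ε}, {α,ζ}, {β,γ}, {δ,ε}, {δ,ζ}, {ε,ζ}, {α,β,γ}, {α,δ,ε}, {α,δ,ζ}, {α,ε,ζ}, {β,γ,δ}, {β,γ,ε}, {β,γ,ζ}, {δ,ε,ζ}, {α,β,γ,δ}, {α,β,γ,ε}, {α,β,γ,ζ}, {α,δ,ε,ζ}, {β,γ,δ,ε}, {β,γ,δ,ζ}, {β,γ,ε,ζ}, {α,β,γ,δ,ε}, {α,β,γ,δ,ζ}, {α,β,γ,ε,ζ}, {β,γ,δ,ε,ζ}, Ω }

Trace:
Take S₀ = 𝒞 ∪ {∅, Ω} = { ∅, {δ}, {ε}, {β,γ}, {β,γ,δ,ε,ζ}, Ω }.
Pass 1. New:
  {α}  = {β,γ,δ,ε,ζ}ᶜ
  {δ,ε}  = {δ} ∪ {ε}
  {β,γ,δ}  = {β,γ} ∪ {δ}
  {β,γ,ε}  = {β,γ} ∪ {ε}
  {α,δ,ε,ζ}  = {β,γ}ᶜ
  {α,β,γ,δ,ζ}  = {ε}ᶜ
  {α,β,γ,ε,ζ}  = {δ}ᶜ
  |family| = 13
Pass 2. New:
  {α,δ}  = {α} ∪ {δ}
  {α,ε}  = {α} ∪ {ε}
  {α,β,γ}  = {α} ∪ {β,γ}
  {α,δ,ε}  = {α} ∪ {δ,ε}
  {α,δ,ζ}  = {β,γ,ε}ᶜ
  {α,ε,ζ}  = {β,γ,δ}ᶜ
  {α,β,γ,δ}  = {β,γ,δ} ∪ {α}
  {α,β,γ,ε}  = {α} ∪ {β,γ,ε}
  {α,β,γ,ζ}  = {δ,ε}ᶜ
  {β,γ,δ,ε}  = {β,γ,δ} ∪ {ε}
  |family| = 23
Pass 3: +8 →
  {α,ζ}  = {β,γ,δ,ε}ᶜ
  {δ,ζ}  = {α,β,γ,ε}ᶜ
  {ε,ζ}  = {α,β,γ,δ}ᶜ
  {β,γ,ζ}  = {α,δ,ε}ᶜ
  {δ,ε,ζ}  = {α,β,γ}ᶜ
  {β,γ,δ,ζ}  = {α,ε}ᶜ
  {β,γ,ε,ζ}  = {α,δ}ᶜ
  {α,β,γ,δ,ε}  = {δ,ε} ∪ {α,β,γ}
  |family| = 31
Pass 4: +1 →
  {ζ}  = {α,β,γ,δ,ε}ᶜ
  |family| = 32
Pass 5 adds nothing — fixpoint reached.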